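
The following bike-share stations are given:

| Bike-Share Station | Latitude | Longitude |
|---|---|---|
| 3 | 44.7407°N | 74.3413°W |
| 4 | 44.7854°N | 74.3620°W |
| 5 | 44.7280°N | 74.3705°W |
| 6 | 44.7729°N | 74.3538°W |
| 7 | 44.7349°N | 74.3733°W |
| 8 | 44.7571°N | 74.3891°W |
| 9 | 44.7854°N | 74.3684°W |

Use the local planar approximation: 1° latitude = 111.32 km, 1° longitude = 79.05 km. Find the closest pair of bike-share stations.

4 and 9

Pairwise distances:
3–4: 5.2381 km
3–5: 2.7068 km
3–6: 3.7182 km
3–7: 2.6107 km
3–8: 4.1965 km
3–9: 5.4176 km
4–5: 6.4250 km
4–6: 1.5351 km
4–7: 5.6922 km
4–8: 3.8097 km
4–9: 0.5059 km
5–6: 5.1697 km
5–7: 0.7994 km
5–8: 3.5575 km
5–9: 6.3919 km
6–7: 4.5023 km
6–8: 3.2985 km
6–9: 1.8078 km
7–8: 2.7690 km
7–9: 5.6350 km
8–9: 3.5500 km
Closest pair: 4–9 at 0.5059 km.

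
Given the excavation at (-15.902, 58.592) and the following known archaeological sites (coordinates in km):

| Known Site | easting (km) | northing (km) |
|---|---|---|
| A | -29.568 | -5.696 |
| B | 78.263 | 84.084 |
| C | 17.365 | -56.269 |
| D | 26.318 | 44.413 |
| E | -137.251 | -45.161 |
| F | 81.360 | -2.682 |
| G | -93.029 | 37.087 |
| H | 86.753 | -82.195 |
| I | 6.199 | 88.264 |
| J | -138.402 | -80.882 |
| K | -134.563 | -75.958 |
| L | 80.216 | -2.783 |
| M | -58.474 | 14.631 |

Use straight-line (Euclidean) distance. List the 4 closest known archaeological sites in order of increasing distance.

I, D, M, A

Distances from (-15.902, 58.592):
A: 65.724 km
B: 97.555 km
C: 119.582 km
D: 44.537 km
E: 159.657 km
F: 114.954 km
G: 80.069 km
H: 174.238 km
I: 36.998 km
J: 185.632 km
K: 179.399 km
L: 114.042 km
M: 61.196 km
Sorted: I (36.998 km) < D (44.537 km) < M (61.196 km) < A (65.724 km) < G (80.069 km) < B (97.555 km) < …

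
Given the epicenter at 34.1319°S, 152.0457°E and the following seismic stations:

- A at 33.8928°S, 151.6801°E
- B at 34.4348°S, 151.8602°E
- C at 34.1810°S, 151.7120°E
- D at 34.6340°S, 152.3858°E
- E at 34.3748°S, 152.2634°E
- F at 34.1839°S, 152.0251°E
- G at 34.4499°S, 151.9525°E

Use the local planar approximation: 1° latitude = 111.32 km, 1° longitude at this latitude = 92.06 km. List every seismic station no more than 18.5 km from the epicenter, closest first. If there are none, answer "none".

F

Distances from 34.1319°S, 152.0457°E:
A: 42.9098 km
B: 37.7967 km
C: 31.2029 km
D: 64.0656 km
E: 33.6571 km
F: 6.0914 km
G: 36.4247 km
Threshold 18.5 km: F (6.0914 km) is within range.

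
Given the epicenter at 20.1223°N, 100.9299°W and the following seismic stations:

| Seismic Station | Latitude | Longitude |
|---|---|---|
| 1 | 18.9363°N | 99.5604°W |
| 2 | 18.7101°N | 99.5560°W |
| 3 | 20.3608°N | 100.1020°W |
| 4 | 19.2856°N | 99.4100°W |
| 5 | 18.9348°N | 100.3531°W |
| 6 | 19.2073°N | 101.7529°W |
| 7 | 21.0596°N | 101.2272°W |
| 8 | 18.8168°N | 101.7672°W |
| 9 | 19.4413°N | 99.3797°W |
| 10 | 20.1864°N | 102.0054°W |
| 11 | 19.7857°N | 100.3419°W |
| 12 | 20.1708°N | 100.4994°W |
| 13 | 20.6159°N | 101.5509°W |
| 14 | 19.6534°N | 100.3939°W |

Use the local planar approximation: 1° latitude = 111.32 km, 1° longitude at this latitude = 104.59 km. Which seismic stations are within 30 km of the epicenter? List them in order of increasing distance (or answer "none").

Distances from 20.1223°N, 100.9299°W:
1: √((-1.1860·111.32)² + (1.3695·104.59)²) = √(17430.737931 + 20516.553128) = 194.8006 km
2: √((-1.4122·111.32)² + (1.3739·104.59)²) = √(24713.759135 + 20648.598182) = 212.9844 km
3: √((0.2385·111.32)² + (0.8279·104.59)²) = √(704.892942 + 7497.838664) = 90.5689 km
4: √((-0.8367·111.32)² + (1.5199·104.59)²) = √(8675.328590 + 25270.297571) = 184.2434 km
5: √((-1.1875·111.32)² + (0.5768·104.59)²) = √(17474.857056 + 3639.408704) = 145.3075 km
6: √((-0.9150·111.32)² + (-0.8230·104.59)²) = √(10375.011421 + 7409.348057) = 133.3580 km
7: √((0.9373·111.32)² + (-0.2973·104.59)²) = √(10886.884849 + 966.874584) = 108.8750 km
8: √((-1.3055·111.32)² + (-0.8373·104.59)²) = √(21120.303155 + 7669.066584) = 169.6743 km
9: √((-0.6810·111.32)² + (1.5502·104.59)²) = √(5746.992352 + 26287.893770) = 178.9829 km
10: √((0.0641·111.32)² + (-1.0755·104.59)²) = √(50.916959 + 12653.222806) = 112.7126 km
11: √((-0.3366·111.32)² + (0.5880·104.59)²) = √(1404.024281 + 3782.117161) = 72.0149 km
12: √((0.0485·111.32)² + (0.4305·104.59)²) = √(29.149417 + 2027.340226) = 45.3485 km
13: √((0.4936·111.32)² + (-0.6210·104.59)²) = √(3019.233471 + 4218.553161) = 85.0752 km
14: √((-0.4689·111.32)² + (0.5360·104.59)²) = √(2724.625775 + 3142.750509) = 76.5988 km
Threshold 30 km: none within range.

none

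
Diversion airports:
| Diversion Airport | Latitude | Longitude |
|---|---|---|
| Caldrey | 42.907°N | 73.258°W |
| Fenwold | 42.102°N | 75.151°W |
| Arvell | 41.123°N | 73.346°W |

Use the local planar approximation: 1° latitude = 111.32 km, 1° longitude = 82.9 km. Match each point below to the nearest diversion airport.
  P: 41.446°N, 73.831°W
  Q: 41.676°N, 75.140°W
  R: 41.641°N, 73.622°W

P→Arvell; Q→Fenwold; R→Arvell

P at 41.446°N, 73.831°W:
  Caldrey: √((1.461·111.32)² + (0.573·82.9)²) = √(26451.28819 + 2256.41150) = 169.433 km
  Fenwold: √((0.656·111.32)² + (-1.320·82.9)²) = √(5332.78499 + 11974.48718) = 131.557 km
  Arvell: √((-0.323·111.32)² + (0.485·82.9)²) = √(1292.85982 + 1616.56264) = 53.939 km
  → nearest: Arvell (53.939 km)
Q at 41.676°N, 75.140°W:
  Caldrey: √((1.231·111.32)² + (1.882·82.9)²) = √(18778.56930 + 24341.55392) = 207.654 km
  Fenwold: √((0.426·111.32)² + (-0.011·82.9)²) = √(2248.87643 + 0.83156) = 47.431 km
  Arvell: √((-0.553·111.32)² + (1.794·82.9)²) = √(3789.62868 + 22118.41175) = 160.960 km
  → nearest: Fenwold (47.431 km)
R at 41.641°N, 73.622°W:
  Caldrey: √((1.266·111.32)² + (0.364·82.9)²) = √(19861.58058 + 910.56684) = 144.125 km
  Fenwold: √((0.461·111.32)² + (-1.529·82.9)²) = √(2633.59049 + 16066.60187) = 136.749 km
  Arvell: √((-0.518·111.32)² + (0.276·82.9)²) = √(3325.10922 + 523.51270) = 62.037 km
  → nearest: Arvell (62.037 km)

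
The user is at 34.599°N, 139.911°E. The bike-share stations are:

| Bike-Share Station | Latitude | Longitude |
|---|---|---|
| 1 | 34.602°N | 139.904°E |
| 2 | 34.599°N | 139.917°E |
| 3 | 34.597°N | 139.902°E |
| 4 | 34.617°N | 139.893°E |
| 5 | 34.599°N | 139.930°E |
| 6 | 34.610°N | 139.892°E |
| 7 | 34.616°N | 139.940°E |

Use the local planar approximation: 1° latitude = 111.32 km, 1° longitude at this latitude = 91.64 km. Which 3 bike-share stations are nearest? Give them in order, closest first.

2, 1, 3

Distances from 34.599°N, 139.911°E:
1: 0.723 km
2: 0.550 km
3: 0.854 km
4: 2.595 km
5: 1.741 km
6: 2.129 km
7: 3.263 km
Sorted: 2 (0.550 km) < 1 (0.723 km) < 3 (0.854 km) < 5 (1.741 km) < 6 (2.129 km) < …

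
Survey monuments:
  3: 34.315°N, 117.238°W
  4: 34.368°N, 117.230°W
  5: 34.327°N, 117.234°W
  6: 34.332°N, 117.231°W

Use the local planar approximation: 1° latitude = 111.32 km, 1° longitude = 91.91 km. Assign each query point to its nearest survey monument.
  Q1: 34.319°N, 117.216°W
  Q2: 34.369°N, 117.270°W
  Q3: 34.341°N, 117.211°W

Q1 at 34.319°N, 117.216°W:
  3: 2.070 km
  4: 5.604 km
  5: 1.879 km
  6: 1.999 km
  → nearest: 5 (1.879 km)
Q2 at 34.369°N, 117.270°W:
  3: 6.692 km
  4: 3.678 km
  5: 5.728 km
  6: 5.460 km
  → nearest: 4 (3.678 km)
Q3 at 34.341°N, 117.211°W:
  3: 3.813 km
  4: 3.476 km
  5: 2.626 km
  6: 2.094 km
  → nearest: 6 (2.094 km)

Q1→5; Q2→4; Q3→6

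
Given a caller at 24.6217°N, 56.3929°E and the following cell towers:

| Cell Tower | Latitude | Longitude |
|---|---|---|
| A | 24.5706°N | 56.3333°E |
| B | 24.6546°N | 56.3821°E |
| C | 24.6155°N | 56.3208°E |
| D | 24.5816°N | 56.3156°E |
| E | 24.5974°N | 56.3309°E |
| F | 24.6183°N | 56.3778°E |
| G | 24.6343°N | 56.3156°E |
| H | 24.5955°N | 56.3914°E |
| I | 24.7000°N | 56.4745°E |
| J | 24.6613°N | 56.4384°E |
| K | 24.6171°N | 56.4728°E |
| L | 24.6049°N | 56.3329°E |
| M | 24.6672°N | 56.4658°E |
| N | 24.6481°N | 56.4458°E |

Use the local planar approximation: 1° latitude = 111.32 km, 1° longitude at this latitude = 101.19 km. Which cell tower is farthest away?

Distances from 24.6217°N, 56.3929°E:
A: 8.2904 km
B: 3.8220 km
C: 7.3284 km
D: 9.0061 km
E: 6.8321 km
F: 1.5741 km
G: 7.9468 km
H: 2.9205 km
I: 12.0064 km
J: 6.3742 km
K: 8.1013 km
L: 6.3529 km
M: 8.9483 km
N: 6.1066 km
Maximum: I at 12.0064 km.

I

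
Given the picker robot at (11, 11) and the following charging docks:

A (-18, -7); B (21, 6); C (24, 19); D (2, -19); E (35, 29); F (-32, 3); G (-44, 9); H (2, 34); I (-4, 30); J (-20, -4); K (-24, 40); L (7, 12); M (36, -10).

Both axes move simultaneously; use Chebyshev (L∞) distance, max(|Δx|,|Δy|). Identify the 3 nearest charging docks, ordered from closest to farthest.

Distances from (11, 11):
A: max(|-29|, |-18|) = 29
B: max(|10|, |-5|) = 10
C: max(|13|, |8|) = 13
D: max(|-9|, |-30|) = 30
E: max(|24|, |18|) = 24
F: max(|-43|, |-8|) = 43
G: max(|-55|, |-2|) = 55
H: max(|-9|, |23|) = 23
I: max(|-15|, |19|) = 19
J: max(|-31|, |-15|) = 31
K: max(|-35|, |29|) = 35
L: max(|-4|, |1|) = 4
M: max(|25|, |-21|) = 25
Sorted: L (4) < B (10) < C (13) < I (19) < H (23) < …

L, B, C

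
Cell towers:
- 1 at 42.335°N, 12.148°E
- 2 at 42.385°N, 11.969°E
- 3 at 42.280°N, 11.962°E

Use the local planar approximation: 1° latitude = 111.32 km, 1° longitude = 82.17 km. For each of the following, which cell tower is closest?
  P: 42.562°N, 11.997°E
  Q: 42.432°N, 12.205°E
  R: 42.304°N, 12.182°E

P at 42.562°N, 11.997°E:
  1: 28.151 km
  2: 19.838 km
  3: 31.524 km
  → nearest: 2 (19.838 km)
Q at 42.432°N, 12.205°E:
  1: 11.770 km
  2: 20.086 km
  3: 26.173 km
  → nearest: 1 (11.770 km)
R at 42.304°N, 12.182°E:
  1: 4.440 km
  2: 19.688 km
  3: 18.274 km
  → nearest: 1 (4.440 km)

P→2; Q→1; R→1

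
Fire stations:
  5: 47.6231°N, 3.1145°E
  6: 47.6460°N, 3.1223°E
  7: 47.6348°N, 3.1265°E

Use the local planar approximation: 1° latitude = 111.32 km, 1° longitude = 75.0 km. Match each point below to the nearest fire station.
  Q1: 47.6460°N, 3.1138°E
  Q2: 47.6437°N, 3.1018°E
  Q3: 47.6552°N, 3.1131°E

Q1→6; Q2→6; Q3→6

Q1 at 47.6460°N, 3.1138°E:
  5: √((-0.0229·111.32)² + (0.0007·75.0)²) = √(6.498563 + 0.002756) = 2.5498 km
  6: √((0.0000·111.32)² + (0.0085·75.0)²) = √(0.000000 + 0.406406) = 0.6375 km
  7: √((-0.0112·111.32)² + (0.0127·75.0)²) = √(1.554470 + 0.907256) = 1.5690 km
  → nearest: 6 (0.6375 km)
Q2 at 47.6437°N, 3.1018°E:
  5: √((-0.0206·111.32)² + (0.0127·75.0)²) = √(5.258730 + 0.907256) = 2.4831 km
  6: √((0.0023·111.32)² + (0.0205·75.0)²) = √(0.065554 + 2.363906) = 1.5587 km
  7: √((-0.0089·111.32)² + (0.0247·75.0)²) = √(0.981582 + 3.431756) = 2.1008 km
  → nearest: 6 (1.5587 km)
Q3 at 47.6552°N, 3.1131°E:
  5: √((-0.0321·111.32)² + (0.0014·75.0)²) = √(12.768987 + 0.011025) = 3.5749 km
  6: √((-0.0092·111.32)² + (0.0092·75.0)²) = √(1.048871 + 0.476100) = 1.2349 km
  7: √((-0.0204·111.32)² + (0.0134·75.0)²) = √(5.157114 + 1.010025) = 2.4834 km
  → nearest: 6 (1.2349 km)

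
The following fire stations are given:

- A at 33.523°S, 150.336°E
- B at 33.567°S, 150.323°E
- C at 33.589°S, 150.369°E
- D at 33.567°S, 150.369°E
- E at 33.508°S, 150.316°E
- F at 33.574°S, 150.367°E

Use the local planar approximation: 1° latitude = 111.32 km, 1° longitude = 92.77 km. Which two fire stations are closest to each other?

D and F

Pairwise distances:
A–B: 5.044 km
A–C: 7.959 km
A–D: 5.776 km
A–E: 2.496 km
A–F: 6.364 km
B–C: 4.920 km
B–D: 4.267 km
B–E: 6.600 km
B–F: 4.156 km
C–D: 2.449 km
C–E: 10.270 km
C–F: 1.680 km
D–E: 8.204 km
D–F: 0.801 km
E–F: 8.739 km
Closest pair: D–F at 0.801 km.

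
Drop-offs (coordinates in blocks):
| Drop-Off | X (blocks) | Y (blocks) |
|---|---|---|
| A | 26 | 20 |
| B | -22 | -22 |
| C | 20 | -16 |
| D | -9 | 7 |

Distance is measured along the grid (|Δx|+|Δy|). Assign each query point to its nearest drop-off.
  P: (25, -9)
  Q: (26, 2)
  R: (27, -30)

P at (25, -9):
  A: 30 blocks
  B: 60 blocks
  C: 12 blocks
  D: 50 blocks
  → nearest: C (12 blocks)
Q at (26, 2):
  A: 18 blocks
  B: 72 blocks
  C: 24 blocks
  D: 40 blocks
  → nearest: A (18 blocks)
R at (27, -30):
  A: 51 blocks
  B: 57 blocks
  C: 21 blocks
  D: 73 blocks
  → nearest: C (21 blocks)

P→C; Q→A; R→C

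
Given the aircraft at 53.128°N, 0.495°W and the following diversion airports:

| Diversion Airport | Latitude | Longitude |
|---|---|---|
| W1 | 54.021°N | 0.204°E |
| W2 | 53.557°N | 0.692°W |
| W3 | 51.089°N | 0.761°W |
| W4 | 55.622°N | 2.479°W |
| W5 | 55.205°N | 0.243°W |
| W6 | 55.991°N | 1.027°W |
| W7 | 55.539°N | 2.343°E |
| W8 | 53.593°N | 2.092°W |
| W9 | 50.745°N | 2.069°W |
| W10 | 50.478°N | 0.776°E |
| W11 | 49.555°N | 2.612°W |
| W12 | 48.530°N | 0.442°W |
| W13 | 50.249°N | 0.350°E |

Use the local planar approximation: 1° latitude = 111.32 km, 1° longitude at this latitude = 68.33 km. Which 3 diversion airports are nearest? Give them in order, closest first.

Distances from 53.128°N, 0.495°W:
W1: 110.288 km
W2: 49.617 km
W3: 227.708 km
W4: 308.963 km
W5: 231.852 km
W6: 320.776 km
W7: 331.119 km
W8: 120.778 km
W9: 286.249 km
W10: 307.516 km
W11: 423.234 km
W12: 511.862 km
W13: 325.650 km
Sorted: W2 (49.617 km) < W1 (110.288 km) < W8 (120.778 km) < W3 (227.708 km) < W5 (231.852 km) < …

W2, W1, W8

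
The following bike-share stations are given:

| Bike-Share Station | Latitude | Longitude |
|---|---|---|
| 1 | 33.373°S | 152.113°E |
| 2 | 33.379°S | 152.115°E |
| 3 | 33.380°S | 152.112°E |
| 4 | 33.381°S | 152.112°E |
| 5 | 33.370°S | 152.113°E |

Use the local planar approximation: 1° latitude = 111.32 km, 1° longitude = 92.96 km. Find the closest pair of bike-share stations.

Pairwise distances:
1–2: 0.693 km
1–3: 0.785 km
1–4: 0.895 km
1–5: 0.334 km
2–3: 0.300 km
2–4: 0.357 km
2–5: 1.019 km
3–4: 0.111 km
3–5: 1.117 km
4–5: 1.228 km
Closest pair: 3–4 at 0.111 km.

3 and 4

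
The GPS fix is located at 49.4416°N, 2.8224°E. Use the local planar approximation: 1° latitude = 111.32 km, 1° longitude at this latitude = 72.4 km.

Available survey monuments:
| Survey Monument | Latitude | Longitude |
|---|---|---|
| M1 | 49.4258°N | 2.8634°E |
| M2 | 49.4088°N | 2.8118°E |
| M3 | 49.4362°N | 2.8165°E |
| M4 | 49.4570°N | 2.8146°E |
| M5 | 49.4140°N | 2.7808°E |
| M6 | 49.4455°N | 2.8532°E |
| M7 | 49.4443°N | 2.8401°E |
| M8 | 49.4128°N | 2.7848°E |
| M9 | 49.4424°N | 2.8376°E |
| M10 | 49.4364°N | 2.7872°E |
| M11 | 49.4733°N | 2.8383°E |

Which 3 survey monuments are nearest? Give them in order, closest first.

M3, M9, M7

Distances from 49.4416°N, 2.8224°E:
M1: 3.4504 km
M2: 3.7311 km
M3: 0.7374 km
M4: 1.8049 km
M5: 4.3024 km
M6: 2.2718 km
M7: 1.3163 km
M8: 4.2058 km
M9: 1.1041 km
M10: 2.6134 km
M11: 3.7119 km
Sorted: M3 (0.7374 km) < M9 (1.1041 km) < M7 (1.3163 km) < M4 (1.8049 km) < M6 (2.2718 km) < …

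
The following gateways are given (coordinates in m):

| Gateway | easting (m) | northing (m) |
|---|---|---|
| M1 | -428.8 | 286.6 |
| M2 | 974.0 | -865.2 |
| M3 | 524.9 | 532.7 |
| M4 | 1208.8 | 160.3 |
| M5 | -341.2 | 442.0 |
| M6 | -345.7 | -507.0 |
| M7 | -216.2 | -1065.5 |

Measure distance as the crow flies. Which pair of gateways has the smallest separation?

M1 and M5

Pairwise distances:
M1–M2: 1815.1 m
M1–M3: 984.9 m
M1–M4: 1642.5 m
M1–M5: 178.4 m
M1–M6: 797.9 m
M1–M7: 1368.7 m
M2–M3: 1468.3 m
M2–M4: 1052.0 m
M2–M5: 1854.3 m
M2–M6: 1367.4 m
M2–M7: 1206.9 m
M3–M4: 778.7 m
M3–M5: 870.8 m
M3–M6: 1356.1 m
M3–M7: 1761.7 m
M4–M5: 1575.4 m
M4–M6: 1691.7 m
M4–M7: 1879.7 m
M5–M6: 949.0 m
M5–M7: 1512.7 m
M6–M7: 573.3 m
Closest pair: M1–M5 at 178.4 m.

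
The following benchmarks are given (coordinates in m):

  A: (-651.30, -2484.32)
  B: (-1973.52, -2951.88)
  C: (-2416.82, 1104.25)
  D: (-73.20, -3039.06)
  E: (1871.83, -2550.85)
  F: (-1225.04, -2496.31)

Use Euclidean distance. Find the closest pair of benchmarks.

A and F

Pairwise distances:
A–B: 1402.45 m
A–C: 3999.36 m
A–D: 801.21 m
A–E: 2524.01 m
A–F: 573.87 m
B–C: 4080.28 m
B–D: 1902.32 m
B–E: 3866.21 m
B–F: 876.22 m
C–D: 4760.21 m
C–E: 5634.92 m
C–F: 3792.67 m
D–E: 2005.37 m
D–F: 1273.31 m
E–F: 3097.35 m
Closest pair: A–F at 573.87 m.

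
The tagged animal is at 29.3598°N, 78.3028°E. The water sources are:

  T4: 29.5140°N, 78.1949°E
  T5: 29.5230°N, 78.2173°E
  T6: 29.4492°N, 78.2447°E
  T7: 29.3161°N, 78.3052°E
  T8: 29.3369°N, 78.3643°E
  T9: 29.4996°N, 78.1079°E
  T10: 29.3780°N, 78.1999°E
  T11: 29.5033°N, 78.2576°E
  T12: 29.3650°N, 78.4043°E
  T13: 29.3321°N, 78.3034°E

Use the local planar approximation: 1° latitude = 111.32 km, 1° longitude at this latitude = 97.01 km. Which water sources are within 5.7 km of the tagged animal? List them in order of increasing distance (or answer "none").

T13, T7

Distances from 29.3598°N, 78.3028°E:
T4: √((0.1542·111.32)² + (-0.1079·97.01)²) = √(294.655901 + 109.566023) = 20.1053 km
T5: √((0.1632·111.32)² + (-0.0855·97.01)²) = √(330.055295 + 68.796325) = 19.9713 km
T6: √((0.0894·111.32)² + (-0.0581·97.01)²) = √(99.042463 + 31.767664) = 11.4372 km
T7: √((-0.0437·111.32)² + (0.0024·97.01)²) = √(23.665150 + 0.054207) = 4.8703 km
T8: √((-0.0229·111.32)² + (0.0615·97.01)²) = √(6.498563 + 35.594528) = 6.4879 km
T9: √((0.1398·111.32)² + (-0.1949·97.01)²) = √(242.192527 + 357.484065) = 24.4883 km
T10: √((0.0182·111.32)² + (-0.1029·97.01)²) = √(4.104773 + 99.646892) = 10.1859 km
T11: √((0.1435·111.32)² + (-0.0452·97.01)²) = √(255.182094 + 19.226927) = 16.5653 km
T12: √((0.0052·111.32)² + (0.1015·97.01)²) = √(0.335084 + 96.953858) = 9.8635 km
T13: √((-0.0277·111.32)² + (0.0006·97.01)²) = √(9.508367 + 0.003388) = 3.0841 km
Threshold 5.7 km: T13 (3.0841 km), T7 (4.8703 km) are within range.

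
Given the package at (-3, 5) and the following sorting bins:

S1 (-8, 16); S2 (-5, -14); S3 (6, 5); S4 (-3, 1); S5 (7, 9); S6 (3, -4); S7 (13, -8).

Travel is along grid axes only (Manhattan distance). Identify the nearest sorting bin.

S4

Distances from (-3, 5):
S1: 16
S2: 21
S3: 9
S4: 4
S5: 14
S6: 15
S7: 29
Minimum: S4 at 4.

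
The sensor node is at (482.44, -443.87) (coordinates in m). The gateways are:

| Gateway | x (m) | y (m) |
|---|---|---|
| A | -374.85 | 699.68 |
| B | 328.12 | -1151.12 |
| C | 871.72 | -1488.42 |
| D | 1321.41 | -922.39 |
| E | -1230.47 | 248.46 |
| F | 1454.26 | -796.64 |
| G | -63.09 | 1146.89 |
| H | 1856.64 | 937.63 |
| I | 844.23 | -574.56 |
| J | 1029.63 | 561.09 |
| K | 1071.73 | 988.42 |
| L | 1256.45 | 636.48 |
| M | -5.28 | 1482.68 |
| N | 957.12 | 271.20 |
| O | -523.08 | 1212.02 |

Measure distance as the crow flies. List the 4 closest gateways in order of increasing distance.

Distances from (482.44, -443.87):
A: 1429.21 m
B: 723.89 m
C: 1114.73 m
D: 965.84 m
E: 1847.53 m
F: 1033.87 m
G: 1681.70 m
H: 1948.58 m
I: 384.67 m
J: 1144.27 m
K: 1548.78 m
L: 1329.00 m
M: 1987.33 m
N: 858.28 m
O: 1937.28 m
Sorted: I (384.67 m) < B (723.89 m) < N (858.28 m) < D (965.84 m) < F (1033.87 m) < C (1114.73 m) < …

I, B, N, D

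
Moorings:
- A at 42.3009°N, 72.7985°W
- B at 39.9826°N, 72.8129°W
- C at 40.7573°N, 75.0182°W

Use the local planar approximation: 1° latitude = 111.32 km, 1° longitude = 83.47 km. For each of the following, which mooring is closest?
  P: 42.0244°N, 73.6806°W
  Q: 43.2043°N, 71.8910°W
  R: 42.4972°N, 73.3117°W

P at 42.0244°N, 73.6806°W:
  A: 79.8036 km
  B: 238.5537 km
  C: 179.8936 km
  → nearest: A (79.8036 km)
Q at 43.2043°N, 71.8910°W:
  A: 125.9029 km
  B: 366.8022 km
  C: 377.2759 km
  → nearest: A (125.9029 km)
R at 42.4972°N, 73.3117°W:
  A: 48.0885 km
  B: 283.0046 km
  C: 240.4241 km
  → nearest: A (48.0885 km)

P→A; Q→A; R→A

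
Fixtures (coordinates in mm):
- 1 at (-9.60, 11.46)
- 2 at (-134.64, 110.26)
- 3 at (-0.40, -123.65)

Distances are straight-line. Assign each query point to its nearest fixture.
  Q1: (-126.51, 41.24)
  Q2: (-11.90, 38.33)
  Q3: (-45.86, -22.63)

Q1 at (-126.51, 41.24):
  1: 120.64 mm
  2: 69.50 mm
  3: 207.59 mm
  → nearest: 2 (69.50 mm)
Q2 at (-11.90, 38.33):
  1: 26.97 mm
  2: 142.26 mm
  3: 162.39 mm
  → nearest: 1 (26.97 mm)
Q3 at (-45.86, -22.63):
  1: 49.77 mm
  2: 159.82 mm
  3: 110.78 mm
  → nearest: 1 (49.77 mm)

Q1→2; Q2→1; Q3→1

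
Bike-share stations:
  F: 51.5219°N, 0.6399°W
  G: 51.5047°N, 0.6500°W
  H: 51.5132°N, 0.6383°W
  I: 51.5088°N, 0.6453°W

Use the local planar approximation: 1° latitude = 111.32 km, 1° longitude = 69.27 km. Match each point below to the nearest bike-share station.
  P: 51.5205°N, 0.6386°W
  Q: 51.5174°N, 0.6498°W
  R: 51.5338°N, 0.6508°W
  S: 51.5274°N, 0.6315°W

P→F; Q→F; R→F; S→F

P at 51.5205°N, 0.6386°W:
  F: √((0.0014·111.32)² + (-0.0013·69.27)²) = √(0.024289 + 0.008109) = 0.1800 km
  G: √((-0.0158·111.32)² + (-0.0114·69.27)²) = √(3.093574 + 0.623591) = 1.9280 km
  H: √((-0.0073·111.32)² + (0.0003·69.27)²) = √(0.660377 + 0.000432) = 0.8129 km
  I: √((-0.0117·111.32)² + (-0.0067·69.27)²) = √(1.696360 + 0.215397) = 1.3827 km
  → nearest: F (0.1800 km)
Q at 51.5174°N, 0.6498°W:
  F: √((0.0045·111.32)² + (0.0099·69.27)²) = √(0.250941 + 0.470285) = 0.8492 km
  G: √((-0.0127·111.32)² + (-0.0002·69.27)²) = √(1.998729 + 0.000192) = 1.4138 km
  H: √((-0.0042·111.32)² + (0.0115·69.27)²) = √(0.218597 + 0.634580) = 0.9237 km
  I: √((-0.0086·111.32)² + (0.0045·69.27)²) = √(0.916523 + 0.097166) = 1.0068 km
  → nearest: F (0.8492 km)
R at 51.5338°N, 0.6508°W:
  F: √((-0.0119·111.32)² + (0.0109·69.27)²) = √(1.754851 + 0.570090) = 1.5248 km
  G: √((-0.0291·111.32)² + (0.0008·69.27)²) = √(10.493790 + 0.003071) = 3.2399 km
  H: √((-0.0206·111.32)² + (0.0125·69.27)²) = √(5.258730 + 0.749740) = 2.4512 km
  I: √((-0.0250·111.32)² + (0.0055·69.27)²) = √(7.745089 + 0.145150) = 2.8090 km
  → nearest: F (1.5248 km)
S at 51.5274°N, 0.6315°W:
  F: √((-0.0055·111.32)² + (-0.0084·69.27)²) = √(0.374862 + 0.338570) = 0.8446 km
  G: √((-0.0227·111.32)² + (-0.0185·69.27)²) = √(6.385547 + 1.642229) = 2.8333 km
  H: √((-0.0142·111.32)² + (-0.0068·69.27)²) = √(2.498752 + 0.221875) = 1.6494 km
  I: √((-0.0186·111.32)² + (-0.0138·69.27)²) = √(4.287186 + 0.913795) = 2.2806 km
  → nearest: F (0.8446 km)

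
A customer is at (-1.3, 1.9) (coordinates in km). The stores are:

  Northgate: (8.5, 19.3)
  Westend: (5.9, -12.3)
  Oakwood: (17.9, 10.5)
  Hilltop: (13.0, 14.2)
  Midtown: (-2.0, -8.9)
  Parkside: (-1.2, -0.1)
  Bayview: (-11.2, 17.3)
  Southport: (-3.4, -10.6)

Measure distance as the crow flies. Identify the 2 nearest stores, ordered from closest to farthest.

Parkside, Midtown

Distances from (-1.3, 1.9):
Northgate: √((9.8)² + (17.4)²) = √(96.040 + 302.760) = 20.0 km
Westend: √((7.2)² + (-14.2)²) = √(51.840 + 201.640) = 15.9 km
Oakwood: √((19.2)² + (8.6)²) = √(368.640 + 73.960) = 21.0 km
Hilltop: √((14.3)² + (12.3)²) = √(204.490 + 151.290) = 18.9 km
Midtown: √((-0.7)² + (-10.8)²) = √(0.490 + 116.640) = 10.8 km
Parkside: √((0.1)² + (-2.0)²) = √(0.010 + 4.000) = 2.0 km
Bayview: √((-9.9)² + (15.4)²) = √(98.010 + 237.160) = 18.3 km
Southport: √((-2.1)² + (-12.5)²) = √(4.410 + 156.250) = 12.7 km
Sorted: Parkside (2.0 km) < Midtown (10.8 km) < Southport (12.7 km) < Westend (15.9 km) < …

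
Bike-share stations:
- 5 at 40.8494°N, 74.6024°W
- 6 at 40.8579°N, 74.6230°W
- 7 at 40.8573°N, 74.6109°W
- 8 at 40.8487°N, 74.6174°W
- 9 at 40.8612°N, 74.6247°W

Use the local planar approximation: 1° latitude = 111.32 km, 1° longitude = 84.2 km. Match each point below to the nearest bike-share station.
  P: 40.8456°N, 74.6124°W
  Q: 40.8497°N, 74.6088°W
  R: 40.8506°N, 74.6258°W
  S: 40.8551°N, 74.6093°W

P→8; Q→5; R→8; S→7

P at 40.8456°N, 74.6124°W:
  5: √((0.0038·111.32)² + (0.0100·84.2)²) = √(0.178943 + 0.708964) = 0.9423 km
  6: √((0.0123·111.32)² + (-0.0106·84.2)²) = √(1.874807 + 0.796592) = 1.6344 km
  7: √((0.0117·111.32)² + (0.0015·84.2)²) = √(1.696360 + 0.015952) = 1.3086 km
  8: √((0.0031·111.32)² + (-0.0050·84.2)²) = √(0.119088 + 0.177241) = 0.5444 km
  9: √((0.0156·111.32)² + (-0.0123·84.2)²) = √(3.015752 + 1.072592) = 2.0220 km
  → nearest: 8 (0.5444 km)
Q at 40.8497°N, 74.6088°W:
  5: √((-0.0003·111.32)² + (0.0064·84.2)²) = √(0.001115 + 0.290392) = 0.5399 km
  6: √((0.0082·111.32)² + (-0.0142·84.2)²) = √(0.833248 + 1.429555) = 1.5043 km
  7: √((0.0076·111.32)² + (-0.0021·84.2)²) = √(0.715770 + 0.031265) = 0.8643 km
  8: √((-0.0010·111.32)² + (-0.0086·84.2)²) = √(0.012392 + 0.524350) = 0.7326 km
  9: √((0.0115·111.32)² + (-0.0159·84.2)²) = √(1.638861 + 1.792332) = 1.8523 km
  → nearest: 5 (0.5399 km)
R at 40.8506°N, 74.6258°W:
  5: √((-0.0012·111.32)² + (0.0234·84.2)²) = √(0.017845 + 3.882003) = 1.9748 km
  6: √((0.0073·111.32)² + (0.0028·84.2)²) = √(0.660377 + 0.055583) = 0.8461 km
  7: √((0.0067·111.32)² + (0.0149·84.2)²) = √(0.556283 + 1.573971) = 1.4595 km
  8: √((-0.0019·111.32)² + (0.0084·84.2)²) = √(0.044736 + 0.500245) = 0.7382 km
  9: √((0.0106·111.32)² + (0.0011·84.2)²) = √(1.392381 + 0.008578) = 1.1836 km
  → nearest: 8 (0.7382 km)
S at 40.8551°N, 74.6093°W:
  5: √((-0.0057·111.32)² + (0.0069·84.2)²) = √(0.402621 + 0.337538) = 0.8603 km
  6: √((0.0028·111.32)² + (-0.0137·84.2)²) = √(0.097154 + 1.330655) = 1.1949 km
  7: √((0.0022·111.32)² + (-0.0016·84.2)²) = √(0.059978 + 0.018149) = 0.2795 km
  8: √((-0.0064·111.32)² + (-0.0081·84.2)²) = √(0.507582 + 0.465151) = 0.9863 km
  9: √((0.0061·111.32)² + (-0.0154·84.2)²) = √(0.461112 + 1.681379) = 1.4637 km
  → nearest: 7 (0.2795 km)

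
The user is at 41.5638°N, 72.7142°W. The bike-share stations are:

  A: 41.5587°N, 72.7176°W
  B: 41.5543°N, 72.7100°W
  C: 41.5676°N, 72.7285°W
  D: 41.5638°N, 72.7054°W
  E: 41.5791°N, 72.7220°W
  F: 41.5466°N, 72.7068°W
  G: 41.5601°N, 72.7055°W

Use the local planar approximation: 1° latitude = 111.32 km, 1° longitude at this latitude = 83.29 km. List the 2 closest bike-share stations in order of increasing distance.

Distances from 41.5638°N, 72.7142°W:
A: √((-0.0051·111.32)² + (-0.0034·83.29)²) = √(0.322320 + 0.080194) = 0.6344 km
B: √((-0.0095·111.32)² + (0.0042·83.29)²) = √(1.118391 + 0.122373) = 1.1139 km
C: √((0.0038·111.32)² + (-0.0143·83.29)²) = √(0.178943 + 1.418593) = 1.2639 km
D: √((0.0000·111.32)² + (0.0088·83.29)²) = √(0.000000 + 0.537219) = 0.7330 km
E: √((0.0153·111.32)² + (-0.0078·83.29)²) = √(2.900877 + 0.422061) = 1.8229 km
F: √((-0.0172·111.32)² + (0.0074·83.29)²) = √(3.666091 + 0.379882) = 2.0115 km
G: √((-0.0037·111.32)² + (0.0087·83.29)²) = √(0.169648 + 0.525078) = 0.8335 km
Sorted: A (0.6344 km) < D (0.7330 km) < G (0.8335 km) < B (1.1139 km) < …

A, D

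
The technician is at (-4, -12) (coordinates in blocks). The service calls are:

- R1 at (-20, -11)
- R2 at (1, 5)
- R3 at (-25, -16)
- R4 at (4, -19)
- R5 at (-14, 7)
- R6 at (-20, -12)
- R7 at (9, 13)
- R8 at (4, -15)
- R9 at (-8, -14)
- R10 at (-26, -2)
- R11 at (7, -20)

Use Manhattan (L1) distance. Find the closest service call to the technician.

Distances from (-4, -12):
R1: |-16| + |1| = 16 + 1 = 17 blocks
R2: |5| + |17| = 5 + 17 = 22 blocks
R3: |-21| + |-4| = 21 + 4 = 25 blocks
R4: |8| + |-7| = 8 + 7 = 15 blocks
R5: |-10| + |19| = 10 + 19 = 29 blocks
R6: |-16| + |0| = 16 + 0 = 16 blocks
R7: |13| + |25| = 13 + 25 = 38 blocks
R8: |8| + |-3| = 8 + 3 = 11 blocks
R9: |-4| + |-2| = 4 + 2 = 6 blocks
R10: |-22| + |10| = 22 + 10 = 32 blocks
R11: |11| + |-8| = 11 + 8 = 19 blocks
Minimum: R9 at 6 blocks.

R9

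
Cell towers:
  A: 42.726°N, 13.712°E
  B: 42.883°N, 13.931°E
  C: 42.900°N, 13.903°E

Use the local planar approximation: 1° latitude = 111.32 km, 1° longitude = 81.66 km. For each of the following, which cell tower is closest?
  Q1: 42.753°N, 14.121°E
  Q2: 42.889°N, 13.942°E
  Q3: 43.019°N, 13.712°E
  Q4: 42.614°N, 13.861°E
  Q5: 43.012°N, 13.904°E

Q1→B; Q2→B; Q3→C; Q4→A; Q5→C

Q1 at 42.753°N, 14.121°E:
  A: √((-0.027·111.32)² + (-0.409·81.66)²) = √(9.03387 + 1115.48919) = 33.534 km
  B: √((0.130·111.32)² + (-0.190·81.66)²) = √(209.42721 + 240.72764) = 21.217 km
  C: √((0.147·111.32)² + (-0.218·81.66)²) = √(267.78181 + 316.90693) = 24.180 km
  → nearest: B (21.217 km)
Q2 at 42.889°N, 13.942°E:
  A: √((-0.163·111.32)² + (-0.230·81.66)²) = √(329.24683 + 352.75601) = 26.115 km
  B: √((-0.006·111.32)² + (-0.011·81.66)²) = √(0.44612 + 0.80687) = 1.119 km
  C: √((0.011·111.32)² + (-0.039·81.66)²) = √(1.49945 + 10.14257) = 3.412 km
  → nearest: B (1.119 km)
Q3 at 43.019°N, 13.712°E:
  A: √((-0.293·111.32)² + (0.000·81.66)²) = √(1063.85303 + 0.00000) = 32.617 km
  B: √((-0.136·111.32)² + (0.219·81.66)²) = √(229.20507 + 319.82100) = 23.431 km
  C: √((-0.119·111.32)² + (0.191·81.66)²) = √(175.48513 + 243.26828) = 20.463 km
  → nearest: C (20.463 km)
Q4 at 42.614°N, 13.861°E:
  A: √((0.112·111.32)² + (-0.149·81.66)²) = √(155.44703 + 148.04416) = 17.421 km
  B: √((0.269·111.32)² + (0.070·81.66)²) = √(896.70782 + 32.67494) = 30.486 km
  C: √((0.286·111.32)² + (0.042·81.66)²) = √(1013.62768 + 11.76298) = 32.022 km
  → nearest: A (17.421 km)
Q5 at 43.012°N, 13.904°E:
  A: √((-0.286·111.32)² + (-0.192·81.66)²) = √(1013.62768 + 245.82226) = 35.489 km
  B: √((-0.129·111.32)² + (0.027·81.66)²) = √(206.21764 + 4.86123) = 14.529 km
  C: √((-0.112·111.32)² + (-0.001·81.66)²) = √(155.44703 + 0.00667) = 12.468 km
  → nearest: C (12.468 km)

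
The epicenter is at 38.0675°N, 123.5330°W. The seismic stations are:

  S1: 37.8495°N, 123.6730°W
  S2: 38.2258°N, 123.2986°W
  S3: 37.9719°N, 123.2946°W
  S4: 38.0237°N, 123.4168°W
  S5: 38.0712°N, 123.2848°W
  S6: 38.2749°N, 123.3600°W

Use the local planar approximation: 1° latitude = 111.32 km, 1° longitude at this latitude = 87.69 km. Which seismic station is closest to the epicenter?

S4

Distances from 38.0675°N, 123.5330°W:
S1: √((-0.2180·111.32)² + (-0.1400·87.69)²) = √(588.924175 + 150.714908) = 27.1963 km
S2: √((0.1583·111.32)² + (0.2344·87.69)²) = √(310.533333 + 422.488950) = 27.0744 km
S3: √((-0.0956·111.32)² + (0.2384·87.69)²) = √(113.256251 + 437.031401) = 23.4582 km
S4: √((-0.0438·111.32)² + (0.1162·87.69)²) = √(23.773582 + 103.827500) = 11.2961 km
S5: √((0.0037·111.32)² + (0.2482·87.69)²) = √(0.169648 + 473.700338) = 21.7686 km
S6: √((0.2074·111.32)² + (0.1730·87.69)²) = √(533.045031 + 230.140126) = 27.6258 km
Minimum: S4 at 11.2961 km.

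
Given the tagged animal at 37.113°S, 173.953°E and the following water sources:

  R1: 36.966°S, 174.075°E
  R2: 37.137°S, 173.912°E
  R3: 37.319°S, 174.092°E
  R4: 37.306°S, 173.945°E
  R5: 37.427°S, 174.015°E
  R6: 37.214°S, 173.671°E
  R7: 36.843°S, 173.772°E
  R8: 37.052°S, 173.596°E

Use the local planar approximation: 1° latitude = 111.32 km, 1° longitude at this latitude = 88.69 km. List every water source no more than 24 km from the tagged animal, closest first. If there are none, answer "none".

Distances from 37.113°S, 173.953°E:
R1: 19.618 km
R2: 4.512 km
R3: 26.036 km
R4: 21.496 km
R5: 35.384 km
R6: 27.422 km
R7: 34.075 km
R8: 32.382 km
Threshold 24 km: R2 (4.512 km), R1 (19.618 km), R4 (21.496 km) are within range.

R2, R1, R4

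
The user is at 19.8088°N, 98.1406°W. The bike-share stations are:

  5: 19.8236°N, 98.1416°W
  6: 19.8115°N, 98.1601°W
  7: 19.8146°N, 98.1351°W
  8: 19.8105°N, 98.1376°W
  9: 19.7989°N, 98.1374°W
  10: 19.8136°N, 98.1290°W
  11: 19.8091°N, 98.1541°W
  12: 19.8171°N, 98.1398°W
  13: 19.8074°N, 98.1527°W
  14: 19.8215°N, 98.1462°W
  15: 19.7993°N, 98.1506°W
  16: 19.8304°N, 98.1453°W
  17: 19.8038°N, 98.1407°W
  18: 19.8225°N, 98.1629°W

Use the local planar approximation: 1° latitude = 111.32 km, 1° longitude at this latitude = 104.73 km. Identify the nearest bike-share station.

Distances from 19.8088°N, 98.1406°W:
5: √((0.0148·111.32)² + (-0.0010·104.73)²) = √(2.714375 + 0.010968) = 1.6509 km
6: √((0.0027·111.32)² + (-0.0195·104.73)²) = √(0.090339 + 4.170724) = 2.0642 km
7: √((0.0058·111.32)² + (0.0055·104.73)²) = √(0.416872 + 0.331793) = 0.8653 km
8: √((0.0017·111.32)² + (0.0030·104.73)²) = √(0.035813 + 0.098715) = 0.3668 km
9: √((-0.0099·111.32)² + (0.0032·104.73)²) = √(1.214554 + 0.112316) = 1.1519 km
10: √((0.0048·111.32)² + (0.0116·104.73)²) = √(0.285515 + 1.475904) = 1.3272 km
11: √((0.0003·111.32)² + (-0.0135·104.73)²) = √(0.001115 + 1.998986) = 1.4142 km
12: √((0.0083·111.32)² + (0.0008·104.73)²) = √(0.853695 + 0.007020) = 0.9277 km
13: √((-0.0014·111.32)² + (-0.0121·104.73)²) = √(0.024289 + 1.605879) = 1.2768 km
14: √((0.0127·111.32)² + (-0.0056·104.73)²) = √(1.998729 + 0.343968) = 1.5306 km
15: √((-0.0095·111.32)² + (-0.0100·104.73)²) = √(1.118391 + 1.096837) = 1.4884 km
16: √((0.0216·111.32)² + (-0.0047·104.73)²) = √(5.781678 + 0.242291) = 2.4544 km
17: √((-0.0050·111.32)² + (-0.0001·104.73)²) = √(0.309804 + 0.000110) = 0.5567 km
18: √((0.0137·111.32)² + (-0.0223·104.73)²) = √(2.325881 + 5.454462) = 2.7893 km
Minimum: 8 at 0.3668 km.

8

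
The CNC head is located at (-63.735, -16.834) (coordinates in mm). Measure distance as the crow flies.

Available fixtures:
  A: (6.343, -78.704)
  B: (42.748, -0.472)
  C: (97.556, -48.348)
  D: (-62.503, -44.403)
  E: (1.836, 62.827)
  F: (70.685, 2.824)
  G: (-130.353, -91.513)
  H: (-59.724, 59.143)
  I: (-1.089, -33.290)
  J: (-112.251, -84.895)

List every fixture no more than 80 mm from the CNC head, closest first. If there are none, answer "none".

Distances from (-63.735, -16.834):
A: √((70.078)² + (-61.870)²) = √(4910.92608 + 3827.89690) = 93.482 mm
B: √((106.483)² + (16.362)²) = √(11338.62929 + 267.71504) = 107.733 mm
C: √((161.291)² + (-31.514)²) = √(26014.78668 + 993.13220) = 164.341 mm
D: √((1.232)² + (-27.569)²) = √(1.51782 + 760.04976) = 27.597 mm
E: √((65.571)² + (79.661)²) = √(4299.55604 + 6345.87492) = 103.177 mm
F: √((134.420)² + (19.658)²) = √(18068.73640 + 386.43696) = 135.850 mm
G: √((-66.618)² + (-74.679)²) = √(4437.95792 + 5576.95304) = 100.075 mm
H: √((4.011)² + (75.977)²) = √(16.08812 + 5772.50453) = 76.083 mm
I: √((62.646)² + (-16.456)²) = √(3924.52132 + 270.79994) = 64.771 mm
J: √((-48.516)² + (-68.061)²) = √(2353.80226 + 4632.29972) = 83.583 mm
Threshold 80 mm: D (27.597 mm), I (64.771 mm), H (76.083 mm) are within range.

D, I, H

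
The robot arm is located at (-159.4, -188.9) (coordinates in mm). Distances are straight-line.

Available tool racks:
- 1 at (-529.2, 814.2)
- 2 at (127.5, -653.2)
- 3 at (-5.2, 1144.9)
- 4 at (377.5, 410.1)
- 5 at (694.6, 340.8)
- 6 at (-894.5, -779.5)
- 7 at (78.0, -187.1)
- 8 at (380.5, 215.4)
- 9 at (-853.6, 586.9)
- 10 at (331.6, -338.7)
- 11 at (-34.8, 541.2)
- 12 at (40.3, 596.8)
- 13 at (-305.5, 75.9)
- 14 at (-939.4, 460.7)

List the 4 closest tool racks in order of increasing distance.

7, 13, 10, 2

Distances from (-159.4, -188.9):
1: √((-369.8)² + (1003.1)²) = √(136752.040 + 1006209.610) = 1069.1 mm
2: √((286.9)² + (-464.3)²) = √(82311.610 + 215574.490) = 545.8 mm
3: √((154.2)² + (1333.8)²) = √(23777.640 + 1779022.440) = 1342.7 mm
4: √((536.9)² + (599.0)²) = √(288261.610 + 358801.000) = 804.4 mm
5: √((854.0)² + (529.7)²) = √(729316.000 + 280582.090) = 1004.9 mm
6: √((-735.1)² + (-590.6)²) = √(540372.010 + 348808.360) = 943.0 mm
7: √((237.4)² + (1.8)²) = √(56358.760 + 3.240) = 237.4 mm
8: √((539.9)² + (404.3)²) = √(291492.010 + 163458.490) = 674.5 mm
9: √((-694.2)² + (775.8)²) = √(481913.640 + 601865.640) = 1041.0 mm
10: √((491.0)² + (-149.8)²) = √(241081.000 + 22440.040) = 513.3 mm
11: √((124.6)² + (730.1)²) = √(15525.160 + 533046.010) = 740.7 mm
12: √((199.7)² + (785.7)²) = √(39880.090 + 617324.490) = 810.7 mm
13: √((-146.1)² + (264.8)²) = √(21345.210 + 70119.040) = 302.4 mm
14: √((-780.0)² + (649.6)²) = √(608400.000 + 421980.160) = 1015.1 mm
Sorted: 7 (237.4 mm) < 13 (302.4 mm) < 10 (513.3 mm) < 2 (545.8 mm) < 8 (674.5 mm) < 11 (740.7 mm) < …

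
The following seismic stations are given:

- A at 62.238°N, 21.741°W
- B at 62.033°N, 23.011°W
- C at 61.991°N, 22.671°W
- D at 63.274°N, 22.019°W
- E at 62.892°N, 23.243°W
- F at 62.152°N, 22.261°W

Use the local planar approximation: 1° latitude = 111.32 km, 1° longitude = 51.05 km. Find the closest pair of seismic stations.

Pairwise distances:
A–B: √((-0.205·111.32)² + (-1.270·51.05)²) = √(520.77978 + 4203.38272) = 68.733 km
A–C: √((-0.247·111.32)² + (-0.930·51.05)²) = √(756.03222 + 2254.01805) = 54.864 km
A–D: √((1.036·111.32)² + (-0.278·51.05)²) = √(13300.43687 + 201.41003) = 116.197 km
A–E: √((0.654·111.32)² + (-1.502·51.05)²) = √(5300.31758 + 5879.37766) = 105.734 km
A–F: √((-0.086·111.32)² + (-0.520·51.05)²) = √(91.65229 + 704.69012) = 28.220 km
B–C: √((-0.042·111.32)² + (0.340·51.05)²) = √(21.85974 + 301.26545) = 17.976 km
B–D: √((1.241·111.32)² + (0.992·51.05)²) = √(19084.90306 + 2564.57165) = 147.138 km
B–E: √((0.859·111.32)² + (-0.232·51.05)²) = √(9143.92643 + 140.27086) = 96.355 km
B–F: √((0.119·111.32)² + (0.750·51.05)²) = √(175.48513 + 1465.93266) = 40.514 km
C–D: √((1.283·111.32)² + (0.652·51.05)²) = √(20398.56929 + 1107.86460) = 146.651 km
C–E: √((0.901·111.32)² + (-0.572·51.05)²) = √(10059.95359 + 852.67504) = 104.464 km
C–F: √((0.161·111.32)² + (0.410·51.05)²) = √(321.21672 + 438.08583) = 27.555 km
D–E: √((-0.382·111.32)² + (-1.224·51.05)²) = √(1808.31099 + 3904.40022) = 75.582 km
D–F: √((-1.122·111.32)² + (-0.242·51.05)²) = √(15600.26979 + 152.62379) = 125.511 km
E–F: √((-0.740·111.32)² + (0.982·51.05)²) = √(6785.93718 + 2513.12719) = 96.432 km
Closest pair: B–C at 17.976 km.

B and C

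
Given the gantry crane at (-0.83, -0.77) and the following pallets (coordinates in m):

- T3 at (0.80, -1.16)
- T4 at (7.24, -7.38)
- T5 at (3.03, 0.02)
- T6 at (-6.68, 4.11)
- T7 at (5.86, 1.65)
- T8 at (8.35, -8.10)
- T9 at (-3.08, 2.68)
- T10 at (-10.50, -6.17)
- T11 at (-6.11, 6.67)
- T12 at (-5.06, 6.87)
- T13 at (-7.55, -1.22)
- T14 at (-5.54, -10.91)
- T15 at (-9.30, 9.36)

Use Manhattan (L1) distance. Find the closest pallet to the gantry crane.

Distances from (-0.83, -0.77):
T3: |1.63| + |-0.39| = 1.63 + 0.39 = 2.02 m
T4: |8.07| + |-6.61| = 8.07 + 6.61 = 14.68 m
T5: |3.86| + |0.79| = 3.86 + 0.79 = 4.65 m
T6: |-5.85| + |4.88| = 5.85 + 4.88 = 10.73 m
T7: |6.69| + |2.42| = 6.69 + 2.42 = 9.11 m
T8: |9.18| + |-7.33| = 9.18 + 7.33 = 16.51 m
T9: |-2.25| + |3.45| = 2.25 + 3.45 = 5.70 m
T10: |-9.67| + |-5.40| = 9.67 + 5.40 = 15.07 m
T11: |-5.28| + |7.44| = 5.28 + 7.44 = 12.72 m
T12: |-4.23| + |7.64| = 4.23 + 7.64 = 11.87 m
T13: |-6.72| + |-0.45| = 6.72 + 0.45 = 7.17 m
T14: |-4.71| + |-10.14| = 4.71 + 10.14 = 14.85 m
T15: |-8.47| + |10.13| = 8.47 + 10.13 = 18.60 m
Minimum: T3 at 2.02 m.

T3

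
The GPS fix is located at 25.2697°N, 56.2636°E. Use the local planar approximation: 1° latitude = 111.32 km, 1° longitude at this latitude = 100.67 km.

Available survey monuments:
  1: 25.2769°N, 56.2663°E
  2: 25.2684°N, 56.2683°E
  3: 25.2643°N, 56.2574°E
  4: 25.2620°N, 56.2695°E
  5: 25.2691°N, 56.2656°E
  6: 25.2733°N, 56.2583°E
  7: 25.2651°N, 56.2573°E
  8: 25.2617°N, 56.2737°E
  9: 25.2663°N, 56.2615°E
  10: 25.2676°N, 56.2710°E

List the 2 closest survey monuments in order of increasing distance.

Distances from 25.2697°N, 56.2636°E:
1: √((0.0072·111.32)² + (0.0027·100.67)²) = √(0.642409 + 0.073880) = 0.8463 km
2: √((-0.0013·111.32)² + (0.0047·100.67)²) = √(0.020943 + 0.223870) = 0.4948 km
3: √((-0.0054·111.32)² + (-0.0062·100.67)²) = √(0.361355 + 0.389568) = 0.8666 km
4: √((-0.0077·111.32)² + (0.0059·100.67)²) = √(0.734730 + 0.352780) = 1.0428 km
5: √((-0.0006·111.32)² + (0.0020·100.67)²) = √(0.004461 + 0.040538) = 0.2121 km
6: √((0.0036·111.32)² + (-0.0053·100.67)²) = √(0.160602 + 0.284677) = 0.6673 km
7: √((-0.0046·111.32)² + (-0.0063·100.67)²) = √(0.262218 + 0.402236) = 0.8151 km
8: √((-0.0080·111.32)² + (0.0101·100.67)²) = √(0.793097 + 1.033815) = 1.3516 km
9: √((-0.0034·111.32)² + (-0.0021·100.67)²) = √(0.143253 + 0.044693) = 0.4335 km
10: √((-0.0021·111.32)² + (0.0074·100.67)²) = √(0.054649 + 0.554962) = 0.7808 km
Sorted: 5 (0.2121 km) < 9 (0.4335 km) < 2 (0.4948 km) < 6 (0.6673 km) < …

5, 9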